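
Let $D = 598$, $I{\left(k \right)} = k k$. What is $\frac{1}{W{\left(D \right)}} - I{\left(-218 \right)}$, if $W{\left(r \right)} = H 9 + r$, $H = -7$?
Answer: $- \frac{25425339}{535} \approx -47524.0$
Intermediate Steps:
$I{\left(k \right)} = k^{2}$
$W{\left(r \right)} = -63 + r$ ($W{\left(r \right)} = \left(-7\right) 9 + r = -63 + r$)
$\frac{1}{W{\left(D \right)}} - I{\left(-218 \right)} = \frac{1}{-63 + 598} - \left(-218\right)^{2} = \frac{1}{535} - 47524 = - \frac{25425339}{535}$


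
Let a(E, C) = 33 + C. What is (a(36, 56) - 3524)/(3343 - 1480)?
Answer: -1145/621 ≈ -1.8438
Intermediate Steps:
(a(36, 56) - 3524)/(3343 - 1480) = ((33 + 56) - 3524)/(3343 - 1480) = (89 - 3524)/1863 = -3435*1/1863 = -1145/621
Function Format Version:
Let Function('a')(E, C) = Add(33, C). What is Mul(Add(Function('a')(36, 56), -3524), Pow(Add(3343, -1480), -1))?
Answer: Rational(-1145, 621) ≈ -1.8438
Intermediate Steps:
Mul(Add(Function('a')(36, 56), -3524), Pow(Add(3343, -1480), -1)) = Mul(Add(Add(33, 56), -3524), Pow(Add(3343, -1480), -1)) = Mul(Add(89, -3524), Pow(1863, -1)) = Mul(-3435, Rational(1, 1863)) = Rational(-1145, 621)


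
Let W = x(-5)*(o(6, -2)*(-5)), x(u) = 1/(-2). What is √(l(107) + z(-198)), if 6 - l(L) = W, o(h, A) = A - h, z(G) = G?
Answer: 2*I*√43 ≈ 13.115*I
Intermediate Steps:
x(u) = -½
W = -20 (W = -(-2 - 1*6)*(-5)/2 = -(-2 - 6)*(-5)/2 = -(-4)*(-5) = -½*40 = -20)
l(L) = 26 (l(L) = 6 - 1*(-20) = 6 + 20 = 26)
√(l(107) + z(-198)) = √(26 - 198) = √(-172) = 2*I*√43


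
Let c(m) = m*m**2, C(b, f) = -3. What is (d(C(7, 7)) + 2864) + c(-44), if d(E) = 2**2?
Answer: -82316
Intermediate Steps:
c(m) = m**3
d(E) = 4
(d(C(7, 7)) + 2864) + c(-44) = (4 + 2864) + (-44)**3 = 2868 - 85184 = -82316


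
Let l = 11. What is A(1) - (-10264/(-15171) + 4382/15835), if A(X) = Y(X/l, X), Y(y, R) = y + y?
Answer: -2038641812/2642560635 ≈ -0.77146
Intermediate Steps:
Y(y, R) = 2*y
A(X) = 2*X/11 (A(X) = 2*(X/11) = 2*X/11)
A(1) - (-10264/(-15171) + 4382/15835) = (2/11)*1 - (-10264/(-15171) + 4382/15835) = 2/11 - (-10264*(-1/15171) + 4382*(1/15835)) = 2/11 - (10264/15171 + 4382/15835) = 2/11 - 1*229009762/240232785 = 2/11 - 229009762/240232785 = -2038641812/2642560635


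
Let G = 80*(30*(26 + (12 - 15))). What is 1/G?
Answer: 1/55200 ≈ 1.8116e-5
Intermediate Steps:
G = 55200 (G = 80*(30*(26 - 3)) = 80*(30*23) = 80*690 = 55200)
1/G = 1/55200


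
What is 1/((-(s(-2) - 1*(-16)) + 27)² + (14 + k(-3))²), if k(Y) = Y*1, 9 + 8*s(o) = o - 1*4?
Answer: 64/18353 ≈ 0.0034872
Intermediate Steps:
s(o) = -13/8 + o/8 (s(o) = -9/8 + (o - 1*4)/8 = -9/8 + (o - 4)/8 = -9/8 + (-4 + o)/8 = -9/8 + (-½ + o/8) = -13/8 + o/8)
k(Y) = Y
1/((-(s(-2) - 1*(-16)) + 27)² + (14 + k(-3))²) = 1/((-((-13/8 + (⅛)*(-2)) - 1*(-16)) + 27)² + (14 - 3)²) = 1/((-((-13/8 - ¼) + 16) + 27)² + 11²) = 1/((-(-15/8 + 16) + 27)² + 121) = 1/((-1*113/8 + 27)² + 121) = 1/((-113/8 + 27)² + 121) = 1/((103/8)² + 121) = 1/(10609/64 + 121) = 1/(18353/64) = 64/18353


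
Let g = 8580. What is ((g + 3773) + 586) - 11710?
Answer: 1229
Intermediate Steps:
((g + 3773) + 586) - 11710 = ((8580 + 3773) + 586) - 11710 = (12353 + 586) - 11710 = 12939 - 11710 = 1229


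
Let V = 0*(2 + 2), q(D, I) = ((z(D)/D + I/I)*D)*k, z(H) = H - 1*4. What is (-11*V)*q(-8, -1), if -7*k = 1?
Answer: 0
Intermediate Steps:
z(H) = -4 + H (z(H) = H - 4 = -4 + H)
k = -⅐ (k = -⅐*1 = -⅐ ≈ -0.14286)
q(D, I) = -D*(1 + (-4 + D)/D)/7 (q(D, I) = (((-4 + D)/D + I/I)*D)*(-⅐) = (((-4 + D)/D + 1)*D)*(-⅐) = ((1 + (-4 + D)/D)*D)*(-⅐) = (D*(1 + (-4 + D)/D))*(-⅐) = -D*(1 + (-4 + D)/D)/7)
V = 0 (V = 0*4 = 0)
(-11*V)*q(-8, -1) = (-11*0)*(4/7 - 2/7*(-8)) = 0*(4/7 + 16/7) = 0*(20/7) = 0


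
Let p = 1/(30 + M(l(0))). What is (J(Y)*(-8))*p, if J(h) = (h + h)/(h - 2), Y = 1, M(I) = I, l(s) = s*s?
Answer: 8/15 ≈ 0.53333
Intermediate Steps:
l(s) = s²
p = 1/30 (p = 1/(30 + 0²) = 1/(30 + 0) = 1/30 ≈ 0.033333)
J(h) = 2*h/(-2 + h) (J(h) = (2*h)/(-2 + h) = 2*h/(-2 + h))
(J(Y)*(-8))*p = ((2*1/(-2 + 1))*(-8))*(1/30) = ((2*1/(-1))*(-8))*(1/30) = ((2*1*(-1))*(-8))*(1/30) = -2*(-8)*(1/30) = 16*(1/30) = 8/15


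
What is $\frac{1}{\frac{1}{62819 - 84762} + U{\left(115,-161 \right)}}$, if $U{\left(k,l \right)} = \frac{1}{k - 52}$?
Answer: $\frac{1382409}{21880} \approx 63.181$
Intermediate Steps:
$U{\left(k,l \right)} = \frac{1}{-52 + k}$
$\frac{1}{\frac{1}{62819 - 84762} + U{\left(115,-161 \right)}} = \frac{1}{\frac{1}{62819 - 84762} + \frac{1}{-52 + 115}} = \frac{1}{\frac{1}{-21943} + \frac{1}{63}} = \frac{1}{- \frac{1}{21943} + \frac{1}{63}} = \frac{1}{\frac{21880}{1382409}} = \frac{1382409}{21880}$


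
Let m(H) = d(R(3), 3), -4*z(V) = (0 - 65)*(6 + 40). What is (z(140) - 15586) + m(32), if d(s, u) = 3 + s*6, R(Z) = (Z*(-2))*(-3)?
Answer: -29455/2 ≈ -14728.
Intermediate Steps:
z(V) = 1495/2 (z(V) = -(0 - 65)*(6 + 40)/4 = -(-65)*46/4 = -1/4*(-2990) = 1495/2)
R(Z) = 6*Z (R(Z) = -2*Z*(-3) = 6*Z)
d(s, u) = 3 + 6*s
m(H) = 111 (m(H) = 3 + 6*(6*3) = 3 + 6*18 = 3 + 108 = 111)
(z(140) - 15586) + m(32) = (1495/2 - 15586) + 111 = -29677/2 + 111 = -29455/2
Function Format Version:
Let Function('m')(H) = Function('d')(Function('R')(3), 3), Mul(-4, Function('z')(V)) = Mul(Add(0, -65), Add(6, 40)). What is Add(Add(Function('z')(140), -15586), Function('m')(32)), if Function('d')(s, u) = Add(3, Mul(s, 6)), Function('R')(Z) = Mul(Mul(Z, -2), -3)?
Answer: Rational(-29455, 2) ≈ -14728.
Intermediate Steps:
Function('z')(V) = Rational(1495, 2) (Function('z')(V) = Mul(Rational(-1, 4), Mul(Add(0, -65), Add(6, 40))) = Mul(Rational(-1, 4), Mul(-65, 46)) = Mul(Rational(-1, 4), -2990) = Rational(1495, 2))
Function('R')(Z) = Mul(6, Z) (Function('R')(Z) = Mul(Mul(-2, Z), -3) = Mul(6, Z))
Function('d')(s, u) = Add(3, Mul(6, s))
Function('m')(H) = 111 (Function('m')(H) = Add(3, Mul(6, Mul(6, 3))) = Add(3, Mul(6, 18)) = Add(3, 108) = 111)
Add(Add(Function('z')(140), -15586), Function('m')(32)) = Add(Add(Rational(1495, 2), -15586), 111) = Add(Rational(-29677, 2), 111) = Rational(-29455, 2)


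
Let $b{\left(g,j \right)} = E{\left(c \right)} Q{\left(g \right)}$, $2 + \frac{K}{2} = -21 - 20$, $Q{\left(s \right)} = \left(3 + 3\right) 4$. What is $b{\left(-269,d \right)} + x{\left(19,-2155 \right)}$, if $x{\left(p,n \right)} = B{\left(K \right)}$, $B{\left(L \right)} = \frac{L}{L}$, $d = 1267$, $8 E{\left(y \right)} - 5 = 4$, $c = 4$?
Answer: $28$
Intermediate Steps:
$E{\left(y \right)} = \frac{9}{8}$ ($E{\left(y \right)} = \frac{5}{8} + \frac{1}{8} \cdot 4 = \frac{5}{8} + \frac{1}{2} = \frac{9}{8}$)
$Q{\left(s \right)} = 24$ ($Q{\left(s \right)} = 6 \cdot 4 = 24$)
$K = -86$ ($K = -4 + 2 \left(-21 - 20\right) = -4 + 2 \left(-41\right) = -4 - 82 = -86$)
$B{\left(L \right)} = 1$
$x{\left(p,n \right)} = 1$
$b{\left(g,j \right)} = 27$ ($b{\left(g,j \right)} = \frac{9}{8} \cdot 24 = 27$)
$b{\left(-269,d \right)} + x{\left(19,-2155 \right)} = 27 + 1 = 28$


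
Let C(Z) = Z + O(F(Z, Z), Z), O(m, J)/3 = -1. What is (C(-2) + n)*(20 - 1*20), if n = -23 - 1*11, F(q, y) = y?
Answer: 0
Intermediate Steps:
O(m, J) = -3 (O(m, J) = 3*(-1) = -3)
n = -34 (n = -23 - 11 = -34)
C(Z) = -3 + Z (C(Z) = Z - 3 = -3 + Z)
(C(-2) + n)*(20 - 1*20) = ((-3 - 2) - 34)*(20 - 1*20) = (-5 - 34)*(20 - 20) = -39*0 = 0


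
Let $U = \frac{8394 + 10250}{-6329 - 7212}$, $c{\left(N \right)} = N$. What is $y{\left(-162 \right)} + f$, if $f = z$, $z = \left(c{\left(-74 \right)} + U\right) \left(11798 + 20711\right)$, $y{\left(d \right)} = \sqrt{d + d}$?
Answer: $- \frac{33181221102}{13541} + 18 i \approx -2.4504 \cdot 10^{6} + 18.0 i$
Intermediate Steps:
$U = - \frac{18644}{13541}$ ($U = \frac{18644}{-13541} = 18644 \left(- \frac{1}{13541}\right) = - \frac{18644}{13541} \approx -1.3769$)
$y{\left(d \right)} = \sqrt{2} \sqrt{d}$ ($y{\left(d \right)} = \sqrt{2 d} = \sqrt{2} \sqrt{d}$)
$z = - \frac{33181221102}{13541}$ ($z = \left(-74 - \frac{18644}{13541}\right) \left(11798 + 20711\right) = \left(- \frac{1020678}{13541}\right) 32509 = - \frac{33181221102}{13541} \approx -2.4504 \cdot 10^{6}$)
$f = - \frac{33181221102}{13541} \approx -2.4504 \cdot 10^{6}$
$y{\left(-162 \right)} + f = \sqrt{2} \sqrt{-162} - \frac{33181221102}{13541} = \sqrt{2} \cdot 9 i \sqrt{2} - \frac{33181221102}{13541} = 18 i - \frac{33181221102}{13541} = - \frac{33181221102}{13541} + 18 i$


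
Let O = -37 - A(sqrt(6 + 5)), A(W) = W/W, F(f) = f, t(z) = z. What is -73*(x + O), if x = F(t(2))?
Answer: 2628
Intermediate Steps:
A(W) = 1
x = 2
O = -38 (O = -37 - 1*1 = -37 - 1 = -38)
-73*(x + O) = -73*(2 - 38) = -73*(-36) = 2628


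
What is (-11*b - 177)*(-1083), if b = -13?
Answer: 36822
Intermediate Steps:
(-11*b - 177)*(-1083) = (-11*(-13) - 177)*(-1083) = (143 - 177)*(-1083) = -34*(-1083) = 36822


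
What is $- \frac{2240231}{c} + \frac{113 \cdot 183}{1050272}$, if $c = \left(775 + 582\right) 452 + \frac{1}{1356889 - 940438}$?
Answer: $- \frac{974565361519738197}{268277332329166880} \approx -3.6327$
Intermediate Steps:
$c = \frac{255436051165}{416451}$ ($c = 1357 \cdot 452 + \frac{1}{416451} = 613364 + \frac{1}{416451} = \frac{255436051165}{416451} \approx 6.1336 \cdot 10^{5}$)
$- \frac{2240231}{c} + \frac{113 \cdot 183}{1050272} = - \frac{2240231}{\frac{255436051165}{416451}} + \frac{113 \cdot 183}{1050272} = \left(-2240231\right) \frac{416451}{255436051165} + 20679 \cdot \frac{1}{1050272} = - \frac{932946440181}{255436051165} + \frac{20679}{1050272} = - \frac{974565361519738197}{268277332329166880}$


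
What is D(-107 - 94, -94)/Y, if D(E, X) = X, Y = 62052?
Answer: -47/31026 ≈ -0.0015149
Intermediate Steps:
D(-107 - 94, -94)/Y = -94/62052 = -94*1/62052 = -47/31026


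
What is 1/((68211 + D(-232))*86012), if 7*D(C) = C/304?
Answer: 133/780305035582 ≈ 1.7045e-10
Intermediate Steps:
D(C) = C/2128 (D(C) = (C/304)/7 = C/2128)
1/((68211 + D(-232))*86012) = 1/((68211 + (1/2128)*(-232))*86012) = (1/86012)/(68211 - 29/266) = (1/86012)/(18144097/266) = (266/18144097)*(1/86012) = 133/780305035582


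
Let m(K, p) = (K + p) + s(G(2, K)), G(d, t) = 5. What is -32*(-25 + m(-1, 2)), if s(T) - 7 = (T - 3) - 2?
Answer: 544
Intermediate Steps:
s(T) = 2 + T (s(T) = 7 + ((T - 3) - 2) = 7 + ((-3 + T) - 2) = 7 + (-5 + T) = 2 + T)
m(K, p) = 7 + K + p (m(K, p) = (K + p) + (2 + 5) = (K + p) + 7 = 7 + K + p)
-32*(-25 + m(-1, 2)) = -32*(-25 + (7 - 1 + 2)) = -32*(-25 + 8) = -32*(-17) = 544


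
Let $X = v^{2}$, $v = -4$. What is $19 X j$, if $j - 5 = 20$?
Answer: $7600$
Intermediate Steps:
$j = 25$ ($j = 5 + 20 = 25$)
$X = 16$ ($X = \left(-4\right)^{2} = 16$)
$19 X j = 19 \cdot 16 \cdot 25 = 304 \cdot 25 = 7600$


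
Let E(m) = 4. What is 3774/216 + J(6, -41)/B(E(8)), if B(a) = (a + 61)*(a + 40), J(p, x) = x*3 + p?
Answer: 17257/990 ≈ 17.431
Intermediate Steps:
J(p, x) = p + 3*x (J(p, x) = 3*x + p = p + 3*x)
B(a) = (40 + a)*(61 + a) (B(a) = (61 + a)*(40 + a) = (40 + a)*(61 + a))
3774/216 + J(6, -41)/B(E(8)) = 3774/216 + (6 + 3*(-41))/(2440 + 4**2 + 101*4) = 3774*(1/216) + (6 - 123)/(2440 + 16 + 404) = 629/36 - 117/2860 = 629/36 - 117*1/2860 = 629/36 - 9/220 = 17257/990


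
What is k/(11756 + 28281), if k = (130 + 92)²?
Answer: 49284/40037 ≈ 1.2310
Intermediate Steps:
k = 49284 (k = 222² = 49284)
k/(11756 + 28281) = 49284/(11756 + 28281) = 49284/40037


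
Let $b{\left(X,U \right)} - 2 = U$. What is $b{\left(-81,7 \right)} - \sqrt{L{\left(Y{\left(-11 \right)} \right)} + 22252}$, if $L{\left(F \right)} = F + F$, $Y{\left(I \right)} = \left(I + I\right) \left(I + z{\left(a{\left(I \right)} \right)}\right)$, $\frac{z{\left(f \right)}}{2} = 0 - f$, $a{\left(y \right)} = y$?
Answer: $9 - 2 \sqrt{5442} \approx -138.54$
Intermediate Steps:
$b{\left(X,U \right)} = 2 + U$
$z{\left(f \right)} = - 2 f$ ($z{\left(f \right)} = 2 \left(0 - f\right) = 2 \left(- f\right) = - 2 f$)
$Y{\left(I \right)} = - 2 I^{2}$ ($Y{\left(I \right)} = \left(I + I\right) \left(I - 2 I\right) = 2 I \left(- I\right) = - 2 I^{2}$)
$L{\left(F \right)} = 2 F$
$b{\left(-81,7 \right)} - \sqrt{L{\left(Y{\left(-11 \right)} \right)} + 22252} = \left(2 + 7\right) - \sqrt{2 \left(- 2 \left(-11\right)^{2}\right) + 22252} = 9 - \sqrt{2 \left(\left(-2\right) 121\right) + 22252} = 9 - \sqrt{2 \left(-242\right) + 22252} = 9 - \sqrt{-484 + 22252} = 9 - \sqrt{21768} = 9 - 2 \sqrt{5442}$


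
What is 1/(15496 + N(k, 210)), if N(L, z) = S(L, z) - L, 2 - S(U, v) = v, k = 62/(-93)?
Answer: 3/45866 ≈ 6.5408e-5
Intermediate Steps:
k = -2/3 (k = 62*(-1/93) = -2/3 ≈ -0.66667)
S(U, v) = 2 - v
N(L, z) = 2 - L - z (N(L, z) = (2 - z) - L = 2 - L - z)
1/(15496 + N(k, 210)) = 1/(15496 + (2 - 1*(-2/3) - 1*210)) = 1/(15496 + (2 + 2/3 - 210)) = 1/(15496 - 622/3) = 1/(45866/3) = 3/45866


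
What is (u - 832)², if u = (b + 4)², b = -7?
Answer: 677329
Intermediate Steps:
u = 9 (u = (-7 + 4)² = (-3)² = 9)
(u - 832)² = (9 - 832)² = (-823)² = 677329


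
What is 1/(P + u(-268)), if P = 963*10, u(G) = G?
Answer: 1/9362 ≈ 0.00010681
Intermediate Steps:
P = 9630
1/(P + u(-268)) = 1/(9630 - 268) = 1/9362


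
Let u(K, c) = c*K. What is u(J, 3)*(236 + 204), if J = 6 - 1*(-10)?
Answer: 21120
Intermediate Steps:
J = 16 (J = 6 + 10 = 16)
u(K, c) = K*c
u(J, 3)*(236 + 204) = (16*3)*(236 + 204) = 48*440 = 21120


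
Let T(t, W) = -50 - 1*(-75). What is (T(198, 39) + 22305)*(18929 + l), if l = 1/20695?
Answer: 1749491439696/4139 ≈ 4.2268e+8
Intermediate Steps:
l = 1/20695 ≈ 4.8321e-5
T(t, W) = 25 (T(t, W) = -50 + 75 = 25)
(T(198, 39) + 22305)*(18929 + l) = (25 + 22305)*(18929 + 1/20695) = 22330*(391735656/20695) = 1749491439696/4139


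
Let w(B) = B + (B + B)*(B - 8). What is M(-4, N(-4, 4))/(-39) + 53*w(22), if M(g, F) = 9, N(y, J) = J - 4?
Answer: 439579/13 ≈ 33814.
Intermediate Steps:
N(y, J) = -4 + J
w(B) = B + 2*B*(-8 + B) (w(B) = B + (2*B)*(-8 + B) = B + 2*B*(-8 + B))
M(-4, N(-4, 4))/(-39) + 53*w(22) = 9/(-39) + 53*(22*(-15 + 2*22)) = 9*(-1/39) + 53*(22*(-15 + 44)) = -3/13 + 53*(22*29) = -3/13 + 53*638 = -3/13 + 33814 = 439579/13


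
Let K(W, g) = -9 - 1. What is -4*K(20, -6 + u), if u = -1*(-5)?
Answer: 40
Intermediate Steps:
u = 5
K(W, g) = -10
-4*K(20, -6 + u) = -4*(-10) = 40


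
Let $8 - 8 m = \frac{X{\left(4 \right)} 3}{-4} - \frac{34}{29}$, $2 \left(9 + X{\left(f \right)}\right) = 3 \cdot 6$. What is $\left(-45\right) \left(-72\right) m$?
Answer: $\frac{107730}{29} \approx 3714.8$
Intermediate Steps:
$X{\left(f \right)} = 0$ ($X{\left(f \right)} = -9 + \frac{3 \cdot 6}{2} = -9 + \frac{1}{2} \cdot 18 = -9 + 9 = 0$)
$m = \frac{133}{116}$ ($m = 1 - \frac{\frac{0 \cdot 3}{-4} - \frac{34}{29}}{8} = 1 - \frac{0 \left(- \frac{1}{4}\right) - \frac{34}{29}}{8} = 1 - \frac{0 - \frac{34}{29}}{8} = 1 - - \frac{17}{116} = 1 + \frac{17}{116} = \frac{133}{116} \approx 1.1466$)
$\left(-45\right) \left(-72\right) m = \left(-45\right) \left(-72\right) \frac{133}{116} = 3240 \cdot \frac{133}{116} = \frac{107730}{29}$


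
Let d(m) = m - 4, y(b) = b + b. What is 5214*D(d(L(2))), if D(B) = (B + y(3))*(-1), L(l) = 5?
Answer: -36498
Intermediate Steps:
y(b) = 2*b
d(m) = -4 + m
D(B) = -6 - B (D(B) = (B + 2*3)*(-1) = (B + 6)*(-1) = (6 + B)*(-1) = -6 - B)
5214*D(d(L(2))) = 5214*(-6 - (-4 + 5)) = 5214*(-6 - 1*1) = 5214*(-6 - 1) = 5214*(-7) = -36498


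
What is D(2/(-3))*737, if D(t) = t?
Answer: -1474/3 ≈ -491.33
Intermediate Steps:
D(2/(-3))*737 = (2/(-3))*737 = (2*(-1/3))*737 = -2/3*737 = -1474/3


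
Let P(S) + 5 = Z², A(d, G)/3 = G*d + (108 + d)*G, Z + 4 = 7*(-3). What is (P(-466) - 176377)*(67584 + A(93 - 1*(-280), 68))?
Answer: -42498042600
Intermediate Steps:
Z = -25 (Z = -4 + 7*(-3) = -4 - 21 = -25)
A(d, G) = 3*G*d + 3*G*(108 + d) (A(d, G) = 3*(G*d + (108 + d)*G) = 3*(G*d + G*(108 + d)) = 3*G*d + 3*G*(108 + d))
P(S) = 620 (P(S) = -5 + (-25)² = -5 + 625 = 620)
(P(-466) - 176377)*(67584 + A(93 - 1*(-280), 68)) = (620 - 176377)*(67584 + 6*68*(54 + (93 - 1*(-280)))) = -175757*(67584 + 6*68*(54 + (93 + 280))) = -175757*(67584 + 6*68*(54 + 373)) = -175757*(67584 + 6*68*427) = -175757*(67584 + 174216) = -175757*241800 = -42498042600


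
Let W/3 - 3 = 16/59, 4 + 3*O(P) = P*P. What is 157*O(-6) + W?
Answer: 298153/177 ≈ 1684.5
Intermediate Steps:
O(P) = -4/3 + P**2/3 (O(P) = -4/3 + (P*P)/3 = -4/3 + P**2/3)
W = 579/59 (W = 9 + 3*(16/59) = 9 + 48/59 = 579/59 ≈ 9.8136)
157*O(-6) + W = 157*(-4/3 + (1/3)*(-6)**2) + 579/59 = 157*(-4/3 + (1/3)*36) + 579/59 = 157*(-4/3 + 12) + 579/59 = 157*(32/3) + 579/59 = 5024/3 + 579/59 = 298153/177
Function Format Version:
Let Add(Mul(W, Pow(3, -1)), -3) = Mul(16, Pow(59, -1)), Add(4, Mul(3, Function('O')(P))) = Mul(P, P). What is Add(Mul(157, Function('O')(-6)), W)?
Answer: Rational(298153, 177) ≈ 1684.5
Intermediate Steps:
Function('O')(P) = Add(Rational(-4, 3), Mul(Rational(1, 3), Pow(P, 2))) (Function('O')(P) = Add(Rational(-4, 3), Mul(Rational(1, 3), Mul(P, P))) = Add(Rational(-4, 3), Mul(Rational(1, 3), Pow(P, 2))))
W = Rational(579, 59) (W = Add(9, Mul(3, Mul(16, Pow(59, -1)))) = Add(9, Mul(3, Mul(16, Rational(1, 59)))) = Add(9, Mul(3, Rational(16, 59))) = Add(9, Rational(48, 59)) = Rational(579, 59) ≈ 9.8136)
Add(Mul(157, Function('O')(-6)), W) = Add(Mul(157, Add(Rational(-4, 3), Mul(Rational(1, 3), Pow(-6, 2)))), Rational(579, 59)) = Add(Mul(157, Add(Rational(-4, 3), Mul(Rational(1, 3), 36))), Rational(579, 59)) = Add(Mul(157, Add(Rational(-4, 3), 12)), Rational(579, 59)) = Add(Mul(157, Rational(32, 3)), Rational(579, 59)) = Add(Rational(5024, 3), Rational(579, 59)) = Rational(298153, 177)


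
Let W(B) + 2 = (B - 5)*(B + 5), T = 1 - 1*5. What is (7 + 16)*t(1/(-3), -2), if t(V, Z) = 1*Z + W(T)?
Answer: -299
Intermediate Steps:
T = -4 (T = 1 - 5 = -4)
W(B) = -2 + (-5 + B)*(5 + B) (W(B) = -2 + (B - 5)*(B + 5) = -2 + (-5 + B)*(5 + B))
t(V, Z) = -11 + Z (t(V, Z) = 1*Z + (-27 + (-4)**2) = Z + (-27 + 16) = Z - 11 = -11 + Z)
(7 + 16)*t(1/(-3), -2) = (7 + 16)*(-11 - 2) = 23*(-13) = -299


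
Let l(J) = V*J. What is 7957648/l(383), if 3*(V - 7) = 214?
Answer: 23872944/90005 ≈ 265.24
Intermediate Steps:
V = 235/3 (V = 7 + (⅓)*214 = 7 + 214/3 = 235/3 ≈ 78.333)
l(J) = 235*J/3
7957648/l(383) = 7957648/(((235/3)*383)) = 7957648/(90005/3) = 7957648*(3/90005) = 23872944/90005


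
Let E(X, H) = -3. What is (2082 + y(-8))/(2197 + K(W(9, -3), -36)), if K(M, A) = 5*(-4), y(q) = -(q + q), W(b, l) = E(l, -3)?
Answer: 2098/2177 ≈ 0.96371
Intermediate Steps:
W(b, l) = -3
y(q) = -2*q
K(M, A) = -20
(2082 + y(-8))/(2197 + K(W(9, -3), -36)) = (2082 - 2*(-8))/(2197 - 20) = (2082 + 16)/2177 = 2098*(1/2177) = 2098/2177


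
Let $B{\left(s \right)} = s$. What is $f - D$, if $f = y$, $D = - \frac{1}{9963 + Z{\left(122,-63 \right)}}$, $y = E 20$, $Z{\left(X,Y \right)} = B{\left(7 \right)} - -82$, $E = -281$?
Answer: $- \frac{56492239}{10052} \approx -5620.0$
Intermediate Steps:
$Z{\left(X,Y \right)} = 89$ ($Z{\left(X,Y \right)} = 7 - -82 = 7 + 82 = 89$)
$y = -5620$ ($y = \left(-281\right) 20 = -5620$)
$D = - \frac{1}{10052}$ ($D = - \frac{1}{9963 + 89} = - \frac{1}{10052} \approx -9.9483 \cdot 10^{-5}$)
$f = -5620$
$f - D = -5620 - - \frac{1}{10052} = -5620 + \frac{1}{10052} = - \frac{56492239}{10052}$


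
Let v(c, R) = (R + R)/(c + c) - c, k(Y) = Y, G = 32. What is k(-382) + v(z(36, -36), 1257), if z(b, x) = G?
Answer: -11991/32 ≈ -374.72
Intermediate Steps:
z(b, x) = 32
v(c, R) = -c + R/c (v(c, R) = (2*R)/((2*c)) - c = (2*R)*(1/(2*c)) - c = R/c - c = -c + R/c)
k(-382) + v(z(36, -36), 1257) = -382 + (-1*32 + 1257/32) = -382 + (-32 + 1257*(1/32)) = -382 + (-32 + 1257/32) = -382 + 233/32 = -11991/32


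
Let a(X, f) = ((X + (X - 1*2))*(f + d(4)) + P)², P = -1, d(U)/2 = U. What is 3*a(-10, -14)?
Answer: 51483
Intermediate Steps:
d(U) = 2*U
a(X, f) = (-1 + (-2 + 2*X)*(8 + f))² (a(X, f) = ((X + (X - 1*2))*(f + 2*4) - 1)² = ((X + (X - 2))*(f + 8) - 1)² = ((X + (-2 + X))*(8 + f) - 1)² = ((-2 + 2*X)*(8 + f) - 1)² = (-1 + (-2 + 2*X)*(8 + f))²)
3*a(-10, -14) = 3*(-17 - 2*(-14) + 16*(-10) + 2*(-10)*(-14))² = 3*(-17 + 28 - 160 + 280)² = 3*131² = 3*17161 = 51483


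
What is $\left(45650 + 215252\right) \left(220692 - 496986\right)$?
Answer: $-72085657188$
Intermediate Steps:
$\left(45650 + 215252\right) \left(220692 - 496986\right) = 260902 \left(-276294\right) = -72085657188$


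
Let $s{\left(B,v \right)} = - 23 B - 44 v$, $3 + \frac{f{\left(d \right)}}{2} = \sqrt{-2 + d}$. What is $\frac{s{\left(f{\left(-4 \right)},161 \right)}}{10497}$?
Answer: $- \frac{6946}{10497} - \frac{46 i \sqrt{6}}{10497} \approx -0.66171 - 0.010734 i$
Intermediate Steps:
$f{\left(d \right)} = -6 + 2 \sqrt{-2 + d}$
$s{\left(B,v \right)} = - 44 v - 23 B$
$\frac{s{\left(f{\left(-4 \right)},161 \right)}}{10497} = \frac{\left(-44\right) 161 - 23 \left(-6 + 2 \sqrt{-2 - 4}\right)}{10497} = \left(-7084 - 23 \left(-6 + 2 \sqrt{-6}\right)\right) \frac{1}{10497} = \left(-7084 - 23 \left(-6 + 2 i \sqrt{6}\right)\right) \frac{1}{10497} = \left(-7084 + \left(138 - 46 i \sqrt{6}\right)\right) \frac{1}{10497} = \left(-6946 - 46 i \sqrt{6}\right) \frac{1}{10497} = - \frac{6946}{10497} - \frac{46 i \sqrt{6}}{10497}$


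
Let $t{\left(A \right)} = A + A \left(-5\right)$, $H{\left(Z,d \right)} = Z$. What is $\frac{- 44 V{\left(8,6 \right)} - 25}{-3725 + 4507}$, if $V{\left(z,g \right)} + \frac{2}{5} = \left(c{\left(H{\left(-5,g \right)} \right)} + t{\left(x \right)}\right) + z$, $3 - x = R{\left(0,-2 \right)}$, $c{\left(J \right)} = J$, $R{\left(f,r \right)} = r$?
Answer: $\frac{161}{170} \approx 0.94706$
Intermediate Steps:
$x = 5$ ($x = 3 - -2 = 3 + 2 = 5$)
$t{\left(A \right)} = - 4 A$ ($t{\left(A \right)} = A - 5 A = - 4 A$)
$V{\left(z,g \right)} = - \frac{127}{5} + z$ ($V{\left(z,g \right)} = - \frac{2}{5} + \left(\left(-5 - 20\right) + z\right) = - \frac{2}{5} + \left(-25 + z\right) = - \frac{127}{5} + z$)
$\frac{- 44 V{\left(8,6 \right)} - 25}{-3725 + 4507} = \frac{- 44 \left(- \frac{127}{5} + 8\right) - 25}{-3725 + 4507} = \frac{\left(-44\right) \left(- \frac{87}{5}\right) - 25}{782} = \left(\frac{3828}{5} - 25\right) \frac{1}{782} = \frac{3703}{5} \cdot \frac{1}{782} = \frac{161}{170}$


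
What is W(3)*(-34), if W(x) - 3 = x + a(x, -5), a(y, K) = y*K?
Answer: 306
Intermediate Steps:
a(y, K) = K*y
W(x) = 3 - 4*x (W(x) = 3 + (x - 5*x) = 3 - 4*x)
W(3)*(-34) = (3 - 4*3)*(-34) = (3 - 12)*(-34) = -9*(-34) = 306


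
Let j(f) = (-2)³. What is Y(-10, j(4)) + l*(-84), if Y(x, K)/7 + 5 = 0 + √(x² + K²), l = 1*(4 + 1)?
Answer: -455 + 14*√41 ≈ -365.36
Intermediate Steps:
j(f) = -8
l = 5 (l = 1*5 = 5)
Y(x, K) = -35 + 7*√(K² + x²) (Y(x, K) = -35 + 7*(0 + √(x² + K²)) = -35 + 7*(0 + √(K² + x²)) = -35 + 7*√(K² + x²))
Y(-10, j(4)) + l*(-84) = (-35 + 7*√((-8)² + (-10)²)) + 5*(-84) = (-35 + 7*√(64 + 100)) - 420 = (-35 + 7*√164) - 420 = (-35 + 7*(2*√41)) - 420 = (-35 + 14*√41) - 420 = -455 + 14*√41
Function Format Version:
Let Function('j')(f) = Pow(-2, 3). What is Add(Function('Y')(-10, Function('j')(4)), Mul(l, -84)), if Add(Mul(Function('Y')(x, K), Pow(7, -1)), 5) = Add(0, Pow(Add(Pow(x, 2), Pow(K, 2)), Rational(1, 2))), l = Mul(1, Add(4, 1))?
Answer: Add(-455, Mul(14, Pow(41, Rational(1, 2)))) ≈ -365.36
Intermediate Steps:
Function('j')(f) = -8
l = 5 (l = Mul(1, 5) = 5)
Function('Y')(x, K) = Add(-35, Mul(7, Pow(Add(Pow(K, 2), Pow(x, 2)), Rational(1, 2)))) (Function('Y')(x, K) = Add(-35, Mul(7, Add(0, Pow(Add(Pow(x, 2), Pow(K, 2)), Rational(1, 2))))) = Add(-35, Mul(7, Add(0, Pow(Add(Pow(K, 2), Pow(x, 2)), Rational(1, 2))))) = Add(-35, Mul(7, Pow(Add(Pow(K, 2), Pow(x, 2)), Rational(1, 2)))))
Add(Function('Y')(-10, Function('j')(4)), Mul(l, -84)) = Add(Add(-35, Mul(7, Pow(Add(Pow(-8, 2), Pow(-10, 2)), Rational(1, 2)))), Mul(5, -84)) = Add(Add(-35, Mul(7, Pow(Add(64, 100), Rational(1, 2)))), -420) = Add(Add(-35, Mul(7, Pow(164, Rational(1, 2)))), -420) = Add(Add(-35, Mul(7, Mul(2, Pow(41, Rational(1, 2))))), -420) = Add(Add(-35, Mul(14, Pow(41, Rational(1, 2)))), -420) = Add(-455, Mul(14, Pow(41, Rational(1, 2))))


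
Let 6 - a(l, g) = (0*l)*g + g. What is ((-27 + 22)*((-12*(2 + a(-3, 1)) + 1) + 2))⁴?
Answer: 26904200625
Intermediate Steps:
a(l, g) = 6 - g (a(l, g) = 6 - ((0*l)*g + g) = 6 - (0*g + g) = 6 - (0 + g) = 6 - g)
((-27 + 22)*((-12*(2 + a(-3, 1)) + 1) + 2))⁴ = ((-27 + 22)*((-12*(2 + (6 - 1*1)) + 1) + 2))⁴ = (-5*((-12*(2 + (6 - 1)) + 1) + 2))⁴ = (-5*((-12*(2 + 5) + 1) + 2))⁴ = (-5*((-12*7 + 1) + 2))⁴ = (-5*((-2*42 + 1) + 2))⁴ = (-5*((-84 + 1) + 2))⁴ = (-5*(-83 + 2))⁴ = (-5*(-81))⁴ = 405⁴ = 26904200625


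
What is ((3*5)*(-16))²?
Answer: 57600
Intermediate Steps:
((3*5)*(-16))² = (15*(-16))² = (-240)² = 57600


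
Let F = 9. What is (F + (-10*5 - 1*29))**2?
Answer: 4900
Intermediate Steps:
(F + (-10*5 - 1*29))**2 = (9 + (-10*5 - 1*29))**2 = (9 + (-50 - 29))**2 = (9 - 79)**2 = (-70)**2 = 4900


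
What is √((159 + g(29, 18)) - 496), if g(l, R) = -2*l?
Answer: I*√395 ≈ 19.875*I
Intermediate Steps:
√((159 + g(29, 18)) - 496) = √((159 - 2*29) - 496) = √((159 - 58) - 496) = √(101 - 496) = √(-395) = I*√395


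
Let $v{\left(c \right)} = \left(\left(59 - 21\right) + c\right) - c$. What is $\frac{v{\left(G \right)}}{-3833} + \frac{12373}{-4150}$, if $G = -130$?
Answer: $- \frac{47583409}{15906950} \approx -2.9914$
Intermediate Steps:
$v{\left(c \right)} = 38$ ($v{\left(c \right)} = \left(38 + c\right) - c = 38$)
$\frac{v{\left(G \right)}}{-3833} + \frac{12373}{-4150} = \frac{38}{-3833} + \frac{12373}{-4150} = 38 \left(- \frac{1}{3833}\right) + 12373 \left(- \frac{1}{4150}\right) = - \frac{38}{3833} - \frac{12373}{4150} = - \frac{47583409}{15906950}$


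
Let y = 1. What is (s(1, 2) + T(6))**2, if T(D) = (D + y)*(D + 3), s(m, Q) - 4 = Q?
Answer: 4761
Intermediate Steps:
s(m, Q) = 4 + Q
T(D) = (1 + D)*(3 + D) (T(D) = (D + 1)*(D + 3) = (1 + D)*(3 + D))
(s(1, 2) + T(6))**2 = ((4 + 2) + (3 + 6**2 + 4*6))**2 = (6 + (3 + 36 + 24))**2 = (6 + 63)**2 = 69**2 = 4761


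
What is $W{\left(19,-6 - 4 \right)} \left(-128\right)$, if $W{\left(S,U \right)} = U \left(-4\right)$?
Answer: $-5120$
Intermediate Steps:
$W{\left(S,U \right)} = - 4 U$
$W{\left(19,-6 - 4 \right)} \left(-128\right) = - 4 \left(-6 - 4\right) \left(-128\right) = \left(-4\right) \left(-10\right) \left(-128\right) = 40 \left(-128\right) = -5120$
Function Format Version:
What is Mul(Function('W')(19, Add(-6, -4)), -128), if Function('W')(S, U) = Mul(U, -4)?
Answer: -5120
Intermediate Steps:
Function('W')(S, U) = Mul(-4, U)
Mul(Function('W')(19, Add(-6, -4)), -128) = Mul(Mul(-4, Add(-6, -4)), -128) = Mul(Mul(-4, -10), -128) = Mul(40, -128) = -5120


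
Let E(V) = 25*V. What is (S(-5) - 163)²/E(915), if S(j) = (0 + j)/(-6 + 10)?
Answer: 143883/122000 ≈ 1.1794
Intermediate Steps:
S(j) = j/4
(S(-5) - 163)²/E(915) = ((¼)*(-5) - 163)²/((25*915)) = (-5/4 - 163)²/22875 = (-657/4)²*(1/22875) = (431649/16)*(1/22875) = 143883/122000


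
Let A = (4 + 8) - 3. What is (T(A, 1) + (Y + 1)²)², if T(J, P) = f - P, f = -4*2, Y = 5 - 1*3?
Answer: 0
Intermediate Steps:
Y = 2 (Y = 5 - 3 = 2)
A = 9 (A = 12 - 3 = 9)
f = -8
T(J, P) = -8 - P
(T(A, 1) + (Y + 1)²)² = ((-8 - 1*1) + (2 + 1)²)² = ((-8 - 1) + 3²)² = (-9 + 9)² = 0² = 0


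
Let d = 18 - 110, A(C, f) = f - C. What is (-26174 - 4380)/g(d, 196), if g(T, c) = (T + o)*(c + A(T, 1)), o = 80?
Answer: 15277/1734 ≈ 8.8103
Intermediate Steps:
d = -92
g(T, c) = (80 + T)*(1 + c - T) (g(T, c) = (T + 80)*(c + (1 - T)) = (80 + T)*(1 + c - T))
(-26174 - 4380)/g(d, 196) = (-26174 - 4380)/(80 - 1*(-92)² - 79*(-92) + 80*196 - 92*196) = -30554/(80 - 1*8464 + 7268 + 15680 - 18032) = -30554/(80 - 8464 + 7268 + 15680 - 18032) = -30554/(-3468) = -30554*(-1/3468) = 15277/1734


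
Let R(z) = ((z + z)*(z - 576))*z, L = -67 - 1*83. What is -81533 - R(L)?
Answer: 32588467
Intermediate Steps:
L = -150 (L = -67 - 83 = -150)
R(z) = 2*z²*(-576 + z) (R(z) = ((2*z)*(-576 + z))*z = (2*z*(-576 + z))*z = 2*z²*(-576 + z))
-81533 - R(L) = -81533 - 2*(-150)²*(-576 - 150) = -81533 - 2*22500*(-726) = -81533 - 1*(-32670000) = -81533 + 32670000 = 32588467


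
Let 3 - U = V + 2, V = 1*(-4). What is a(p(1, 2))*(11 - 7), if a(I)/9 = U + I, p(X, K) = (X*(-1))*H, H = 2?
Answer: 108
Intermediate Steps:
V = -4
p(X, K) = -2*X (p(X, K) = (X*(-1))*2 = -X*2 = -2*X)
U = 5 (U = 3 - (-4 + 2) = 3 - 1*(-2) = 3 + 2 = 5)
a(I) = 45 + 9*I (a(I) = 9*(5 + I) = 45 + 9*I)
a(p(1, 2))*(11 - 7) = (45 + 9*(-2*1))*(11 - 7) = (45 + 9*(-2))*4 = (45 - 18)*4 = 27*4 = 108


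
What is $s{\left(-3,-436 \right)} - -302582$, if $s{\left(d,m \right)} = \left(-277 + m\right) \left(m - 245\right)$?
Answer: $788135$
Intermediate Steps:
$s{\left(d,m \right)} = \left(-277 + m\right) \left(-245 + m\right)$
$s{\left(-3,-436 \right)} - -302582 = \left(67865 + \left(-436\right)^{2} - -227592\right) - -302582 = \left(67865 + 190096 + 227592\right) + 302582 = 485553 + 302582 = 788135$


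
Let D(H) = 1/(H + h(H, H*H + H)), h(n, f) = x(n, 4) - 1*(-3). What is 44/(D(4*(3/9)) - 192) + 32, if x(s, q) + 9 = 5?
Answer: 6004/189 ≈ 31.767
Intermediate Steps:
x(s, q) = -4 (x(s, q) = -9 + 5 = -4)
h(n, f) = -1 (h(n, f) = -4 - 1*(-3) = -4 + 3 = -1)
D(H) = 1/(-1 + H) (D(H) = 1/(H - 1) = 1/(-1 + H))
44/(D(4*(3/9)) - 192) + 32 = 44/(1/(-1 + 4*(3/9)) - 192) + 32 = 44/(1/(-1 + 4*(3*(⅑))) - 192) + 32 = 44/(1/(-1 + 4*(⅓)) - 192) + 32 = 44/(1/(-1 + 4/3) - 192) + 32 = 44/(1/(⅓) - 192) + 32 = 44/(3 - 192) + 32 = 44/(-189) + 32 = 44*(-1/189) + 32 = -44/189 + 32 = 6004/189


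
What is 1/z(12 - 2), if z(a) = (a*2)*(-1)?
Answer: -1/20 ≈ -0.050000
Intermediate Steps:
z(a) = -2*a (z(a) = (2*a)*(-1) = -2*a)
1/z(12 - 2) = 1/(-2*(12 - 2)) = 1/(-2*10) = 1/(-20) = -1/20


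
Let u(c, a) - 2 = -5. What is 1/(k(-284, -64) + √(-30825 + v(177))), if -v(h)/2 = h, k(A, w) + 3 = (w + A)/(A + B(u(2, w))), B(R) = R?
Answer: -2583/45060460 - 82369*I*√31179/2568446220 ≈ -5.7323e-5 - 0.0056627*I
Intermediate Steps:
u(c, a) = -3 (u(c, a) = 2 - 5 = -3)
k(A, w) = -3 + (A + w)/(-3 + A) (k(A, w) = -3 + (w + A)/(A - 3) = -3 + (A + w)/(-3 + A))
v(h) = -2*h
1/(k(-284, -64) + √(-30825 + v(177))) = 1/((9 - 64 - 2*(-284))/(-3 - 284) + √(-30825 - 2*177)) = 1/((9 - 64 + 568)/(-287) + √(-30825 - 354)) = 1/(-1/287*513 + √(-31179)) = 1/(-513/287 + I*√31179)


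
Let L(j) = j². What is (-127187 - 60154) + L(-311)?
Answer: -90620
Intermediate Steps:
(-127187 - 60154) + L(-311) = (-127187 - 60154) + (-311)² = -187341 + 96721 = -90620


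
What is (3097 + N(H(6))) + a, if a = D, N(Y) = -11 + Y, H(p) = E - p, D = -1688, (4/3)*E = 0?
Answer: 1392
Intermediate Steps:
E = 0 (E = (¾)*0 = 0)
H(p) = -p (H(p) = 0 - p = -p)
a = -1688
(3097 + N(H(6))) + a = (3097 + (-11 - 1*6)) - 1688 = (3097 + (-11 - 6)) - 1688 = (3097 - 17) - 1688 = 3080 - 1688 = 1392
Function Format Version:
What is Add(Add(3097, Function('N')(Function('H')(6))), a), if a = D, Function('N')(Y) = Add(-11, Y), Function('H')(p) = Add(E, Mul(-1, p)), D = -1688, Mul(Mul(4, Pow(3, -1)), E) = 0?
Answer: 1392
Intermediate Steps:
E = 0 (E = Mul(Rational(3, 4), 0) = 0)
Function('H')(p) = Mul(-1, p) (Function('H')(p) = Add(0, Mul(-1, p)) = Mul(-1, p))
a = -1688
Add(Add(3097, Function('N')(Function('H')(6))), a) = Add(Add(3097, Add(-11, Mul(-1, 6))), -1688) = Add(Add(3097, Add(-11, -6)), -1688) = Add(Add(3097, -17), -1688) = Add(3080, -1688) = 1392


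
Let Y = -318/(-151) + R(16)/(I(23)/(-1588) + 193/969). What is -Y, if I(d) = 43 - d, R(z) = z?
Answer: -59515191/677386 ≈ -87.860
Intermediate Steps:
Y = 59515191/677386 (Y = -318/(-151) + 16/((43 - 1*23)/(-1588) + 193/969) = -318*(-1/151) + 16/((43 - 23)*(-1/1588) + 193*(1/969)) = 318/151 + 16/(20*(-1/1588) + 193/969) = 318/151 + 16/(-5/397 + 193/969) = 318/151 + 16/(71776/384693) = 318/151 + 16*(384693/71776) = 318/151 + 384693/4486 = 59515191/677386 ≈ 87.860)
-Y = -1*59515191/677386 = -59515191/677386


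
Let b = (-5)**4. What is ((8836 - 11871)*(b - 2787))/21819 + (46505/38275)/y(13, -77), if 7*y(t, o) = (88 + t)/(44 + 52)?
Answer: 5209562653618/16869468945 ≈ 308.82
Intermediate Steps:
b = 625
y(t, o) = 11/84 + t/672 (y(t, o) = ((88 + t)/(44 + 52))/7 = ((88 + t)/96)/7 = ((88 + t)*(1/96))/7 = (11/12 + t/96)/7 = 11/84 + t/672)
((8836 - 11871)*(b - 2787))/21819 + (46505/38275)/y(13, -77) = ((8836 - 11871)*(625 - 2787))/21819 + (46505/38275)/(11/84 + (1/672)*13) = -3035*(-2162)*(1/21819) + (46505*(1/38275))/(11/84 + 13/672) = 6561670*(1/21819) + 9301/(7655*(101/672)) = 6561670/21819 + (9301/7655)*(672/101) = 6561670/21819 + 6250272/773155 = 5209562653618/16869468945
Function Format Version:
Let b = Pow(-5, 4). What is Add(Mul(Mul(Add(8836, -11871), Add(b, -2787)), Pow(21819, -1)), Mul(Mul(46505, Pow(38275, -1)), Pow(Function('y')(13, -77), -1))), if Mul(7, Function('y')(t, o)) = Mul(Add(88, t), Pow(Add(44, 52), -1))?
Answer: Rational(5209562653618, 16869468945) ≈ 308.82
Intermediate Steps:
b = 625
Function('y')(t, o) = Add(Rational(11, 84), Mul(Rational(1, 672), t)) (Function('y')(t, o) = Mul(Rational(1, 7), Mul(Add(88, t), Pow(Add(44, 52), -1))) = Mul(Rational(1, 7), Mul(Add(88, t), Pow(96, -1))) = Mul(Rational(1, 7), Mul(Add(88, t), Rational(1, 96))) = Mul(Rational(1, 7), Add(Rational(11, 12), Mul(Rational(1, 96), t))) = Add(Rational(11, 84), Mul(Rational(1, 672), t)))
Add(Mul(Mul(Add(8836, -11871), Add(b, -2787)), Pow(21819, -1)), Mul(Mul(46505, Pow(38275, -1)), Pow(Function('y')(13, -77), -1))) = Add(Mul(Mul(Add(8836, -11871), Add(625, -2787)), Pow(21819, -1)), Mul(Mul(46505, Pow(38275, -1)), Pow(Add(Rational(11, 84), Mul(Rational(1, 672), 13)), -1))) = Add(Mul(Mul(-3035, -2162), Rational(1, 21819)), Mul(Mul(46505, Rational(1, 38275)), Pow(Add(Rational(11, 84), Rational(13, 672)), -1))) = Add(Mul(6561670, Rational(1, 21819)), Mul(Rational(9301, 7655), Pow(Rational(101, 672), -1))) = Add(Rational(6561670, 21819), Mul(Rational(9301, 7655), Rational(672, 101))) = Add(Rational(6561670, 21819), Rational(6250272, 773155)) = Rational(5209562653618, 16869468945)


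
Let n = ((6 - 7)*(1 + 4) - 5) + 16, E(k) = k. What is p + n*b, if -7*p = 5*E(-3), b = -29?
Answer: -1203/7 ≈ -171.86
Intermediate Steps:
p = 15/7 (p = -5*(-3)/7 = -⅐*(-15) = 15/7 ≈ 2.1429)
n = 6 (n = (-1*5 - 5) + 16 = (-5 - 5) + 16 = -10 + 16 = 6)
p + n*b = 15/7 + 6*(-29) = 15/7 - 174 = -1203/7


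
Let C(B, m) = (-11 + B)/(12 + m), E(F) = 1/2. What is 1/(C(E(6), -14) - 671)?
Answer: -4/2663 ≈ -0.0015021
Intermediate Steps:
E(F) = ½
C(B, m) = (-11 + B)/(12 + m)
1/(C(E(6), -14) - 671) = 1/((-11 + ½)/(12 - 14) - 671) = 1/(-21/2/(-2) - 671) = 1/(-½*(-21/2) - 671) = 1/(21/4 - 671) = 1/(-2663/4) = -4/2663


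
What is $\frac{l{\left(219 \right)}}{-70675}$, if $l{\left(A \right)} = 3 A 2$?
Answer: $- \frac{1314}{70675} \approx -0.018592$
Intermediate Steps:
$l{\left(A \right)} = 6 A$
$\frac{l{\left(219 \right)}}{-70675} = \frac{6 \cdot 219}{-70675} = 1314 \left(- \frac{1}{70675}\right) = - \frac{1314}{70675}$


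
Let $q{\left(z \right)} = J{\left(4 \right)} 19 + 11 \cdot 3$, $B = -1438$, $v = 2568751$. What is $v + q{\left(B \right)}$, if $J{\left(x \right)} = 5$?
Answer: $2568879$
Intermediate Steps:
$q{\left(z \right)} = 128$ ($q{\left(z \right)} = 5 \cdot 19 + 11 \cdot 3 = 95 + 33 = 128$)
$v + q{\left(B \right)} = 2568751 + 128 = 2568879$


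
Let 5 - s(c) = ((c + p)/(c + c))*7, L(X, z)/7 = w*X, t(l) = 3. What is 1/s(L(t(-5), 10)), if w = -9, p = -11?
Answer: 27/35 ≈ 0.77143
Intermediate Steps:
L(X, z) = -63*X (L(X, z) = 7*(-9*X) = -63*X)
s(c) = 5 - 7*(-11 + c)/(2*c) (s(c) = 5 - (c - 11)/(c + c)*7 = 5 - (-11 + c)/((2*c))*7 = 5 - (-11 + c)*(1/(2*c))*7 = 5 - (-11 + c)/(2*c)*7 = 5 - 7*(-11 + c)/(2*c))
1/s(L(t(-5), 10)) = 1/((77 + 3*(-63*3))/(2*((-63*3)))) = 1/((½)*(77 + 3*(-189))/(-189)) = 1/((½)*(-1/189)*(77 - 567)) = 1/((½)*(-1/189)*(-490)) = 1/(35/27) = 27/35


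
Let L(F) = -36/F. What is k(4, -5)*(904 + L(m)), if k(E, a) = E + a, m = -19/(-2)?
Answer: -17104/19 ≈ -900.21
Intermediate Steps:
m = 19/2 (m = -19*(-1/2) = 19/2 ≈ 9.5000)
k(4, -5)*(904 + L(m)) = (4 - 5)*(904 - 36/19/2) = -(904 - 36*2/19) = -(904 - 72/19) = -1*17104/19 = -17104/19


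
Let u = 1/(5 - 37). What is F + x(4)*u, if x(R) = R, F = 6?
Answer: 47/8 ≈ 5.8750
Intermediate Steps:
u = -1/32 (u = 1/(-32) = -1/32 ≈ -0.031250)
F + x(4)*u = 6 + 4*(-1/32) = 6 - ⅛ = 47/8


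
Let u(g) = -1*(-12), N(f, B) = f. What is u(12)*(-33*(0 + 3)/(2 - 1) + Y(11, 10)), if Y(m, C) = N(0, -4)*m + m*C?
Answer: 132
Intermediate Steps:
u(g) = 12
Y(m, C) = C*m (Y(m, C) = 0*m + m*C = 0 + C*m = C*m)
u(12)*(-33*(0 + 3)/(2 - 1) + Y(11, 10)) = 12*(-33*(0 + 3)/(2 - 1) + 10*11) = 12*(-99/1 + 110) = 12*(-99 + 110) = 12*11 = 132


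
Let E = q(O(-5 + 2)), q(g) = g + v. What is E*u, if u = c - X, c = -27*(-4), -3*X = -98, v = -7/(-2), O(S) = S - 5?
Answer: -339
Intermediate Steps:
O(S) = -5 + S
v = 7/2 (v = -7*(-1/2) = 7/2 ≈ 3.5000)
q(g) = 7/2 + g (q(g) = g + 7/2 = 7/2 + g)
X = 98/3 (X = -1/3*(-98) = 98/3 ≈ 32.667)
E = -9/2 (E = 7/2 + (-5 + (-5 + 2)) = 7/2 + (-5 - 3) = 7/2 - 8 = -9/2 ≈ -4.5000)
c = 108
u = 226/3 (u = 108 - 1*98/3 = 108 - 98/3 = 226/3 ≈ 75.333)
E*u = -9/2*226/3 = -339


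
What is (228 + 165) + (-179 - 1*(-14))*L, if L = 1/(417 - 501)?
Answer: 11059/28 ≈ 394.96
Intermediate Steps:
L = -1/84 (L = 1/(-84) = -1/84 ≈ -0.011905)
(228 + 165) + (-179 - 1*(-14))*L = (228 + 165) + (-179 - 1*(-14))*(-1/84) = 393 + (-179 + 14)*(-1/84) = 393 - 165*(-1/84) = 393 + 55/28 = 11059/28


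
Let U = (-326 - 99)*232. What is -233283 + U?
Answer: -331883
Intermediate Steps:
U = -98600 (U = -425*232 = -98600)
-233283 + U = -233283 - 98600 = -331883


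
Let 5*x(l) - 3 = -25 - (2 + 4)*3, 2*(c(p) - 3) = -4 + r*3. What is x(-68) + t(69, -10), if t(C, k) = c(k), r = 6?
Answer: 2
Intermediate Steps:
c(p) = 10 (c(p) = 3 + (-4 + 6*3)/2 = 3 + (-4 + 18)/2 = 3 + (½)*14 = 3 + 7 = 10)
t(C, k) = 10
x(l) = -8 (x(l) = ⅗ + (-25 - (2 + 4)*3)/5 = ⅗ + (-25 - 6*3)/5 = ⅗ + (-25 - 1*18)/5 = ⅗ + (-25 - 18)/5 = ⅗ + (⅕)*(-43) = ⅗ - 43/5 = -8)
x(-68) + t(69, -10) = -8 + 10 = 2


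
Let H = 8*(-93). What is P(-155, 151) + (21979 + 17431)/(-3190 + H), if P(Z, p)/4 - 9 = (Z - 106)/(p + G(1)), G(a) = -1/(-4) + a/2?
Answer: 3258251/170567 ≈ 19.102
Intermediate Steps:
H = -744
G(a) = 1/4 + a/2 (G(a) = -1*(-1/4) + a*(1/2) = 1/4 + a/2)
P(Z, p) = 36 + 4*(-106 + Z)/(3/4 + p) (P(Z, p) = 36 + 4*((Z - 106)/(p + (1/4 + (1/2)*1))) = 36 + 4*((-106 + Z)/(p + (1/4 + 1/2))) = 36 + 4*((-106 + Z)/(p + 3/4)) = 36 + 4*((-106 + Z)/(3/4 + p)) = 36 + 4*(-106 + Z)/(3/4 + p))
P(-155, 151) + (21979 + 17431)/(-3190 + H) = 4*(-397 + 4*(-155) + 36*151)/(3 + 4*151) + (21979 + 17431)/(-3190 - 744) = 4*(-397 - 620 + 5436)/(3 + 604) + 39410/(-3934) = 4*4419/607 + 39410*(-1/3934) = 4*(1/607)*4419 - 2815/281 = 17676/607 - 2815/281 = 3258251/170567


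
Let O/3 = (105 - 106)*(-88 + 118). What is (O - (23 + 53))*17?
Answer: -2822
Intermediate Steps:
O = -90 (O = 3*((105 - 106)*(-88 + 118)) = 3*(-1*30) = 3*(-30) = -90)
(O - (23 + 53))*17 = (-90 - (23 + 53))*17 = (-90 - 1*76)*17 = (-90 - 76)*17 = -166*17 = -2822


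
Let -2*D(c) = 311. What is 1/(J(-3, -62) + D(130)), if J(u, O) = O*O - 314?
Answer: 2/6749 ≈ 0.00029634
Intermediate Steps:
J(u, O) = -314 + O**2 (J(u, O) = O**2 - 314 = -314 + O**2)
D(c) = -311/2 (D(c) = -1/2*311 = -311/2)
1/(J(-3, -62) + D(130)) = 1/((-314 + (-62)**2) - 311/2) = 1/((-314 + 3844) - 311/2) = 1/(3530 - 311/2) = 1/(6749/2) = 2/6749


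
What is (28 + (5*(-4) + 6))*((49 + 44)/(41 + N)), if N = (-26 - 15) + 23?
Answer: 1302/23 ≈ 56.609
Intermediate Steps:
N = -18 (N = -41 + 23 = -18)
(28 + (5*(-4) + 6))*((49 + 44)/(41 + N)) = (28 + (5*(-4) + 6))*((49 + 44)/(41 - 18)) = (28 + (-20 + 6))*(93/23) = (28 - 14)*(93*(1/23)) = 14*(93/23) = 1302/23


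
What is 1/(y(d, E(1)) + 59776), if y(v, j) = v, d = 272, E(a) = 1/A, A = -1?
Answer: 1/60048 ≈ 1.6653e-5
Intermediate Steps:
E(a) = -1 (E(a) = 1/(-1) = -1)
1/(y(d, E(1)) + 59776) = 1/(272 + 59776) = 1/60048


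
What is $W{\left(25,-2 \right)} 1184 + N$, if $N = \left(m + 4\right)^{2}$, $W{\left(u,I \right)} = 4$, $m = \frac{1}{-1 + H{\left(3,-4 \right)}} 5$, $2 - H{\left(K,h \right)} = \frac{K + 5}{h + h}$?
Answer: $\frac{19113}{4} \approx 4778.3$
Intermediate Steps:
$H{\left(K,h \right)} = 2 - \frac{5 + K}{2 h}$ ($H{\left(K,h \right)} = 2 - \frac{K + 5}{h + h} = 2 - \frac{5 + K}{2 h}$)
$m = \frac{5}{2}$ ($m = \frac{1}{-1 + \frac{-5 - 3 + 4 \left(-4\right)}{2 \left(-4\right)}} 5 = \frac{1}{-1 + \frac{1}{2} \left(- \frac{1}{4}\right) \left(-5 - 3 - 16\right)} 5 = \frac{1}{-1 + \frac{1}{2} \left(- \frac{1}{4}\right) \left(-24\right)} 5 = \frac{1}{-1 + 3} \cdot 5 = \frac{1}{2} \cdot 5 = \frac{5}{2} \approx 2.5$)
$N = \frac{169}{4}$ ($N = \left(\frac{5}{2} + 4\right)^{2} = \left(\frac{13}{2}\right)^{2} = \frac{169}{4} \approx 42.25$)
$W{\left(25,-2 \right)} 1184 + N = 4 \cdot 1184 + \frac{169}{4} = 4736 + \frac{169}{4} = \frac{19113}{4}$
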